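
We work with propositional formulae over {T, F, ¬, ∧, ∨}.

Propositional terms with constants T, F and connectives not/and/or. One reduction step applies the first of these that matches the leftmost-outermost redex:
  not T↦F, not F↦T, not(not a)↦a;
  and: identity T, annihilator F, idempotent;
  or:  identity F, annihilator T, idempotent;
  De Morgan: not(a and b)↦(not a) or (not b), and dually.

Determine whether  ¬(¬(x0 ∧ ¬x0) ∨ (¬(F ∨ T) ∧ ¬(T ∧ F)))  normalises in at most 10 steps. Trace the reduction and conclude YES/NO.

  start: ¬(¬(x0 ∧ ¬x0) ∨ (¬(F ∨ T) ∧ ¬(T ∧ F)))
  [1] ¬¬(x0 ∧ ¬x0) ∧ ¬(¬(F ∨ T) ∧ ¬(T ∧ F))
  [2] (x0 ∧ ¬x0) ∧ ¬(¬(F ∨ T) ∧ ¬(T ∧ F))
  [3] (x0 ∧ ¬x0) ∧ (¬¬(F ∨ T) ∨ ¬¬(T ∧ F))
  [4] (x0 ∧ ¬x0) ∧ ((F ∨ T) ∨ ¬¬(T ∧ F))
  [5] (x0 ∧ ¬x0) ∧ (T ∨ ¬¬(T ∧ F))
  [6] (x0 ∧ ¬x0) ∧ T
  [7] x0 ∧ ¬x0

Answer: YES — reaches normal form x0 ∧ ¬x0 in 7 ≤ 10 steps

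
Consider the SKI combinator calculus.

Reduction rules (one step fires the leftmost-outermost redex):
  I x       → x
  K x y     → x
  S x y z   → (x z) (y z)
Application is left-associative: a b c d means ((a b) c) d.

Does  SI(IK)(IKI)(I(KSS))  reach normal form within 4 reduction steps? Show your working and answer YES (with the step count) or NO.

Answer: NO — after 4 steps the term is I(I(KSS)), not yet normal

Derivation:
  start: SI(IK)(IKI)(I(KSS))
  →1  I(IKI)(IK(IKI))(I(KSS))
  →2  IKI(IK(IKI))(I(KSS))
  →3  KI(IK(IKI))(I(KSS))
  →4  I(I(KSS))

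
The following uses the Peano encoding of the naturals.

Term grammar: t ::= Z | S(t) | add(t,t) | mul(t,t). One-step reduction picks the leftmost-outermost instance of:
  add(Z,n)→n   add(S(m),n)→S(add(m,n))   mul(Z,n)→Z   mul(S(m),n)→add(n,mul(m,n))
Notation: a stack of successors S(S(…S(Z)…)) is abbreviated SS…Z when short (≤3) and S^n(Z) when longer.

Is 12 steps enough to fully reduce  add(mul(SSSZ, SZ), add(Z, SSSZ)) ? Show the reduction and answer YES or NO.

  start: add(mul(SSSZ, SZ), add(Z, SSSZ))
  [1] add(add(SZ, mul(SSZ, SZ)), add(Z, SSSZ))
  [2] add(S(add(Z, mul(SSZ, SZ))), add(Z, SSSZ))
  [3] S(add(add(Z, mul(SSZ, SZ)), add(Z, SSSZ)))
  [4] S(add(mul(SSZ, SZ), add(Z, SSSZ)))
  [5] S(add(add(SZ, mul(SZ, SZ)), add(Z, SSSZ)))
  [6] S(add(S(add(Z, mul(SZ, SZ))), add(Z, SSSZ)))
  [7] S(S(add(add(Z, mul(SZ, SZ)), add(Z, SSSZ))))
  [8] S(S(add(mul(SZ, SZ), add(Z, SSSZ))))
  [9] S(S(add(add(SZ, mul(Z, SZ)), add(Z, SSSZ))))
  [10] S(S(add(S(add(Z, mul(Z, SZ))), add(Z, SSSZ))))
  [11] S(S(S(add(add(Z, mul(Z, SZ)), add(Z, SSSZ)))))
  [12] S(S(S(add(mul(Z, SZ), add(Z, SSSZ)))))

Answer: NO — after 12 steps the term is S(S(S(add(mul(Z, SZ), add(Z, SSSZ))))), not yet normal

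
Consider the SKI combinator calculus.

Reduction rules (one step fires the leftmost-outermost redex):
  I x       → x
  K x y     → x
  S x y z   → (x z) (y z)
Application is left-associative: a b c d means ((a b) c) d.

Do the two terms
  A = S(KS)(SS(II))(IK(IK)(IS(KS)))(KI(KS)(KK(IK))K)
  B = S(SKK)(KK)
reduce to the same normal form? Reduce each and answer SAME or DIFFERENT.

Term A:
  start: S(KS)(SS(II))(IK(IK)(IS(KS)))(KI(KS)(KK(IK))K)
  →1  KS(IK(IK)(IS(KS)))(SS(II)(IK(IK)(IS(KS))))(KI(KS)(KK(IK))K)
  →2  S(SS(II)(IK(IK)(IS(KS))))(KI(KS)(KK(IK))K)
  →3  S(S(IK(IK)(IS(KS)))(II(IK(IK)(IS(KS)))))(KI(KS)(KK(IK))K)
  →4  S(S(K(IK)(IS(KS)))(II(IK(IK)(IS(KS)))))(KI(KS)(KK(IK))K)
  →5  S(S(IK)(II(IK(IK)(IS(KS)))))(KI(KS)(KK(IK))K)
  →6  S(SK(II(IK(IK)(IS(KS)))))(KI(KS)(KK(IK))K)
  →7  S(SK(I(IK(IK)(IS(KS)))))(KI(KS)(KK(IK))K)
  →8  S(SK(IK(IK)(IS(KS))))(KI(KS)(KK(IK))K)
  →9  S(SK(K(IK)(IS(KS))))(KI(KS)(KK(IK))K)
  →10  S(SK(IK))(KI(KS)(KK(IK))K)
  →11  S(SKK)(KI(KS)(KK(IK))K)
  →12  S(SKK)(I(KK(IK))K)
  →13  S(SKK)(KK(IK)K)
  →14  S(SKK)(KK)

Term B:
  start: S(SKK)(KK)

Answer: SAME — A ⇓ S(SKK)(KK), B ⇓ S(SKK)(KK)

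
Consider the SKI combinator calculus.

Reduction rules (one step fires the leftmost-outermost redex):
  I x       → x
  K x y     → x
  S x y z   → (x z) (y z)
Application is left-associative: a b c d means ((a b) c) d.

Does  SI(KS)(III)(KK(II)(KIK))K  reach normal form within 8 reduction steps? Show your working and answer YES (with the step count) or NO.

Answer: YES — reaches normal form S(KI)K in 8 ≤ 8 steps

Reduction:
  start: SI(KS)(III)(KK(II)(KIK))K
  [1] I(III)(KS(III))(KK(II)(KIK))K
  [2] III(KS(III))(KK(II)(KIK))K
  [3] II(KS(III))(KK(II)(KIK))K
  [4] I(KS(III))(KK(II)(KIK))K
  [5] KS(III)(KK(II)(KIK))K
  [6] S(KK(II)(KIK))K
  [7] S(K(KIK))K
  [8] S(KI)K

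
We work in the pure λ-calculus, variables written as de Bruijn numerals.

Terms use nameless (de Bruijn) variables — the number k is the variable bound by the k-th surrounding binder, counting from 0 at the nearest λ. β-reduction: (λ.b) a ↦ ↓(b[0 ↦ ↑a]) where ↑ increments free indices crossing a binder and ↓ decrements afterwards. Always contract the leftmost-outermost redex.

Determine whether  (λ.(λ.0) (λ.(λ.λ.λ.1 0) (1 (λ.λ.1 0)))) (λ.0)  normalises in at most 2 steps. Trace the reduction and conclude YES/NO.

  start: (λ.(λ.0) (λ.(λ.λ.λ.1 0) (1 (λ.λ.1 0)))) (λ.0)
  [1] (λ.0) (λ.(λ.λ.λ.1 0) ((λ.0) (λ.λ.1 0)))
  [2] λ.(λ.λ.λ.1 0) ((λ.0) (λ.λ.1 0))

Answer: NO — after 2 steps the term is λ.(λ.λ.λ.1 0) ((λ.0) (λ.λ.1 0)), not yet normal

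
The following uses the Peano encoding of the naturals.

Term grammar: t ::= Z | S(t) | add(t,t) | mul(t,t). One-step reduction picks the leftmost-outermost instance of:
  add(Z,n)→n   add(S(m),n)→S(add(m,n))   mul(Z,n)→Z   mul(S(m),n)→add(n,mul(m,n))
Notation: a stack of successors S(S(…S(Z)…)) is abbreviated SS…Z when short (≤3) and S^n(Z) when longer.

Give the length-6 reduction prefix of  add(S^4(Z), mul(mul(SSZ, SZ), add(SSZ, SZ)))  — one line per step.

Answer: after 6 steps: S(S(S(S(mul(add(SZ, mul(SZ, SZ)), add(SSZ, SZ))))))

Derivation:
  start: add(S^4(Z), mul(mul(SSZ, SZ), add(SSZ, SZ)))
  →1  S(add(SSSZ, mul(mul(SSZ, SZ), add(SSZ, SZ))))
  →2  S(S(add(SSZ, mul(mul(SSZ, SZ), add(SSZ, SZ)))))
  →3  S(S(S(add(SZ, mul(mul(SSZ, SZ), add(SSZ, SZ))))))
  →4  S(S(S(S(add(Z, mul(mul(SSZ, SZ), add(SSZ, SZ)))))))
  →5  S(S(S(S(mul(mul(SSZ, SZ), add(SSZ, SZ))))))
  →6  S(S(S(S(mul(add(SZ, mul(SZ, SZ)), add(SSZ, SZ))))))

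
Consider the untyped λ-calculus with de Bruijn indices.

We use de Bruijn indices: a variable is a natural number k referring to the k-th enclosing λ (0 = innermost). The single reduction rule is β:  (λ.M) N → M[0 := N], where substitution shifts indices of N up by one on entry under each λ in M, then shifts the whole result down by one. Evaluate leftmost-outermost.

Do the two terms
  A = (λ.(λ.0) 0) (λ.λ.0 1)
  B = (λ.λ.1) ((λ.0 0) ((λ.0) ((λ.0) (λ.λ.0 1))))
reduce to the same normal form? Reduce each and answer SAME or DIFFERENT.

Answer: DIFFERENT — A ⇓ λ.λ.0 1, B ⇓ λ.λ.0 (λ.λ.0 1)

Reduction:
Term A:
  start: (λ.(λ.0) 0) (λ.λ.0 1)
  →1  (λ.0) (λ.λ.0 1)
  →2  λ.λ.0 1

Term B:
  start: (λ.λ.1) ((λ.0 0) ((λ.0) ((λ.0) (λ.λ.0 1))))
  →1  λ.(λ.0 0) ((λ.0) ((λ.0) (λ.λ.0 1)))
  →2  λ.(λ.0) ((λ.0) (λ.λ.0 1)) ((λ.0) ((λ.0) (λ.λ.0 1)))
  →3  λ.(λ.0) (λ.λ.0 1) ((λ.0) ((λ.0) (λ.λ.0 1)))
  →4  λ.(λ.λ.0 1) ((λ.0) ((λ.0) (λ.λ.0 1)))
  →5  λ.λ.0 ((λ.0) ((λ.0) (λ.λ.0 1)))
  →6  λ.λ.0 ((λ.0) (λ.λ.0 1))
  →7  λ.λ.0 (λ.λ.0 1)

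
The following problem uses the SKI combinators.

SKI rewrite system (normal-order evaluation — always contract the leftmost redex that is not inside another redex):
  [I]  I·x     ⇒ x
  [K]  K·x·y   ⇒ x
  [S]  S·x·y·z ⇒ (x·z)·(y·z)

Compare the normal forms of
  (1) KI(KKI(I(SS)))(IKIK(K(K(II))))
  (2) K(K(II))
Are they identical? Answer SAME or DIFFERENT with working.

Term A:
  start: KI(KKI(I(SS)))(IKIK(K(K(II))))
  [1] I(IKIK(K(K(II))))
  [2] IKIK(K(K(II)))
  [3] KIK(K(K(II)))
  [4] I(K(K(II)))
  [5] K(K(II))
  [6] K(KI)

Term B:
  start: K(K(II))
  [1] K(KI)

Answer: SAME — A ⇓ K(KI), B ⇓ K(KI)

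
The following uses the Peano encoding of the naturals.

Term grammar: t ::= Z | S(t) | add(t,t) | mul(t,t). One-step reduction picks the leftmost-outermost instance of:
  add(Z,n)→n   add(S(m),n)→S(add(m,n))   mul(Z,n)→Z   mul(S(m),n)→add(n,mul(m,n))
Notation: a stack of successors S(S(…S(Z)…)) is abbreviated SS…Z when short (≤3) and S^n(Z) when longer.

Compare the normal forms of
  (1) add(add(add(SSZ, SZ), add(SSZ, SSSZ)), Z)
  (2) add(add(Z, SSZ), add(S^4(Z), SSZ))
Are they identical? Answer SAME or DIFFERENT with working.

Term A:
  start: add(add(add(SSZ, SZ), add(SSZ, SSSZ)), Z)
  [1] add(add(S(add(SZ, SZ)), add(SSZ, SSSZ)), Z)
  [2] add(S(add(add(SZ, SZ), add(SSZ, SSSZ))), Z)
  [3] S(add(add(add(SZ, SZ), add(SSZ, SSSZ)), Z))
  [4] S(add(add(S(add(Z, SZ)), add(SSZ, SSSZ)), Z))
  [5] S(add(S(add(add(Z, SZ), add(SSZ, SSSZ))), Z))
  [6] S(S(add(add(add(Z, SZ), add(SSZ, SSSZ)), Z)))
  [7] S(S(add(add(SZ, add(SSZ, SSSZ)), Z)))
  [8] S(S(add(S(add(Z, add(SSZ, SSSZ))), Z)))
  [9] S(S(S(add(add(Z, add(SSZ, SSSZ)), Z))))
  [10] S(S(S(add(add(SSZ, SSSZ), Z))))
  [11] S(S(S(add(S(add(SZ, SSSZ)), Z))))
  [12] S(S(S(S(add(add(SZ, SSSZ), Z)))))
  [13] S(S(S(S(add(S(add(Z, SSSZ)), Z)))))
  [14] S(S(S(S(S(add(add(Z, SSSZ), Z))))))
  [15] S(S(S(S(S(add(SSSZ, Z))))))
  [16] S(S(S(S(S(S(add(SSZ, Z)))))))
  [17] S(S(S(S(S(S(S(add(SZ, Z))))))))
  [18] S(S(S(S(S(S(S(S(add(Z, Z)))))))))
  [19] S^8(Z)

Term B:
  start: add(add(Z, SSZ), add(S^4(Z), SSZ))
  [1] add(SSZ, add(S^4(Z), SSZ))
  [2] S(add(SZ, add(S^4(Z), SSZ)))
  [3] S(S(add(Z, add(S^4(Z), SSZ))))
  [4] S(S(add(S^4(Z), SSZ)))
  [5] S(S(S(add(SSSZ, SSZ))))
  [6] S(S(S(S(add(SSZ, SSZ)))))
  [7] S(S(S(S(S(add(SZ, SSZ))))))
  [8] S(S(S(S(S(S(add(Z, SSZ)))))))
  [9] S^8(Z)

Answer: SAME — A ⇓ S^8(Z), B ⇓ S^8(Z)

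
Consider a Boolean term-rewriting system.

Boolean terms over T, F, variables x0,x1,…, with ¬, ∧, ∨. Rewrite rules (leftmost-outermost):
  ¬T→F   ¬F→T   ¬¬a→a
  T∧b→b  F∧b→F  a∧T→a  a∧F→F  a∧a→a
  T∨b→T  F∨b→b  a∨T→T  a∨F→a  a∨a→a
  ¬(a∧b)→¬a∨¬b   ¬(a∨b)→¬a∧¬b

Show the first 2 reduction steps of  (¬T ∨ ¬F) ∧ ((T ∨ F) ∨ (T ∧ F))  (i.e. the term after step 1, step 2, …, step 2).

  start: (¬T ∨ ¬F) ∧ ((T ∨ F) ∨ (T ∧ F))
  [1] (F ∨ ¬F) ∧ ((T ∨ F) ∨ (T ∧ F))
  [2] ¬F ∧ ((T ∨ F) ∨ (T ∧ F))

Answer: after 2 steps: ¬F ∧ ((T ∨ F) ∨ (T ∧ F))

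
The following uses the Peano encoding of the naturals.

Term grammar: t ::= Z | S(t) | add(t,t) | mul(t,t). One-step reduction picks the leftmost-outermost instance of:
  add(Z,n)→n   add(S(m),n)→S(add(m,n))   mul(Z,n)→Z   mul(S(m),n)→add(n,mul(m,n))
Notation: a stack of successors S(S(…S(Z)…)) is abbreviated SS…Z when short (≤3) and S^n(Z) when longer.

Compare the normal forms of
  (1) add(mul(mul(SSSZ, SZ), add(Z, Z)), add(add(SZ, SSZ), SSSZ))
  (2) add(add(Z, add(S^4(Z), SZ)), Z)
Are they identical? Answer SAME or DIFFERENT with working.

Term A:
  start: add(mul(mul(SSSZ, SZ), add(Z, Z)), add(add(SZ, SSZ), SSSZ))
  →1  add(mul(add(SZ, mul(SSZ, SZ)), add(Z, Z)), add(add(SZ, SSZ), SSSZ))
  →2  add(mul(S(add(Z, mul(SSZ, SZ))), add(Z, Z)), add(add(SZ, SSZ), SSSZ))
  →3  add(add(add(Z, Z), mul(add(Z, mul(SSZ, SZ)), add(Z, Z))), add(add(SZ, SSZ), SSSZ))
  →4  add(add(Z, mul(add(Z, mul(SSZ, SZ)), add(Z, Z))), add(add(SZ, SSZ), SSSZ))
  →5  add(mul(add(Z, mul(SSZ, SZ)), add(Z, Z)), add(add(SZ, SSZ), SSSZ))
  →6  add(mul(mul(SSZ, SZ), add(Z, Z)), add(add(SZ, SSZ), SSSZ))
  →7  add(mul(add(SZ, mul(SZ, SZ)), add(Z, Z)), add(add(SZ, SSZ), SSSZ))
  →8  add(mul(S(add(Z, mul(SZ, SZ))), add(Z, Z)), add(add(SZ, SSZ), SSSZ))
  →9  add(add(add(Z, Z), mul(add(Z, mul(SZ, SZ)), add(Z, Z))), add(add(SZ, SSZ), SSSZ))
  →10  add(add(Z, mul(add(Z, mul(SZ, SZ)), add(Z, Z))), add(add(SZ, SSZ), SSSZ))
  →11  add(mul(add(Z, mul(SZ, SZ)), add(Z, Z)), add(add(SZ, SSZ), SSSZ))
  →12  add(mul(mul(SZ, SZ), add(Z, Z)), add(add(SZ, SSZ), SSSZ))
  →13  add(mul(add(SZ, mul(Z, SZ)), add(Z, Z)), add(add(SZ, SSZ), SSSZ))
  →14  add(mul(S(add(Z, mul(Z, SZ))), add(Z, Z)), add(add(SZ, SSZ), SSSZ))
  →15  add(add(add(Z, Z), mul(add(Z, mul(Z, SZ)), add(Z, Z))), add(add(SZ, SSZ), SSSZ))
  →16  add(add(Z, mul(add(Z, mul(Z, SZ)), add(Z, Z))), add(add(SZ, SSZ), SSSZ))
  →17  add(mul(add(Z, mul(Z, SZ)), add(Z, Z)), add(add(SZ, SSZ), SSSZ))
  →18  add(mul(mul(Z, SZ), add(Z, Z)), add(add(SZ, SSZ), SSSZ))
  →19  add(mul(Z, add(Z, Z)), add(add(SZ, SSZ), SSSZ))
  →20  add(Z, add(add(SZ, SSZ), SSSZ))
  →21  add(add(SZ, SSZ), SSSZ)
  →22  add(S(add(Z, SSZ)), SSSZ)
  →23  S(add(add(Z, SSZ), SSSZ))
  →24  S(add(SSZ, SSSZ))
  →25  S(S(add(SZ, SSSZ)))
  →26  S(S(S(add(Z, SSSZ))))
  →27  S^6(Z)

Term B:
  start: add(add(Z, add(S^4(Z), SZ)), Z)
  →1  add(add(S^4(Z), SZ), Z)
  →2  add(S(add(SSSZ, SZ)), Z)
  →3  S(add(add(SSSZ, SZ), Z))
  →4  S(add(S(add(SSZ, SZ)), Z))
  →5  S(S(add(add(SSZ, SZ), Z)))
  →6  S(S(add(S(add(SZ, SZ)), Z)))
  →7  S(S(S(add(add(SZ, SZ), Z))))
  →8  S(S(S(add(S(add(Z, SZ)), Z))))
  →9  S(S(S(S(add(add(Z, SZ), Z)))))
  →10  S(S(S(S(add(SZ, Z)))))
  →11  S(S(S(S(S(add(Z, Z))))))
  →12  S^5(Z)

Answer: DIFFERENT — A ⇓ S^6(Z), B ⇓ S^5(Z)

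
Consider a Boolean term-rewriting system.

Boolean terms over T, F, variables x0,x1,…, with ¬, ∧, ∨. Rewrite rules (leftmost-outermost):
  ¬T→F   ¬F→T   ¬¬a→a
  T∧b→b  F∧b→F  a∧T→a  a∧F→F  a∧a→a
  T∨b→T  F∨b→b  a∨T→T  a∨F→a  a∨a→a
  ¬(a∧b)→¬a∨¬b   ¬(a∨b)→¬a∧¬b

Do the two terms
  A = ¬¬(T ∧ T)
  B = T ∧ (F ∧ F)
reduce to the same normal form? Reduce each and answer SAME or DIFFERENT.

Term A:
  start: ¬¬(T ∧ T)
  [1] T ∧ T
  [2] T

Term B:
  start: T ∧ (F ∧ F)
  [1] F ∧ F
  [2] F

Answer: DIFFERENT — A ⇓ T, B ⇓ F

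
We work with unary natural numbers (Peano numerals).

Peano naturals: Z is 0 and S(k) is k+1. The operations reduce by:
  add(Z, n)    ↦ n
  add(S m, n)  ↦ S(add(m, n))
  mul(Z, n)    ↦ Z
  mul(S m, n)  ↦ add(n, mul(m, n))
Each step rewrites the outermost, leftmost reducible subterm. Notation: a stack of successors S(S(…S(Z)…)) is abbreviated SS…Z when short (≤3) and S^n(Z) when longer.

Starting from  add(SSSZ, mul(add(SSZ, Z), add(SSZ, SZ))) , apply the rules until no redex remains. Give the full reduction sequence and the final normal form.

  start: add(SSSZ, mul(add(SSZ, Z), add(SSZ, SZ)))
  →1  S(add(SSZ, mul(add(SSZ, Z), add(SSZ, SZ))))
  →2  S(S(add(SZ, mul(add(SSZ, Z), add(SSZ, SZ)))))
  →3  S(S(S(add(Z, mul(add(SSZ, Z), add(SSZ, SZ))))))
  →4  S(S(S(mul(add(SSZ, Z), add(SSZ, SZ)))))
  →5  S(S(S(mul(S(add(SZ, Z)), add(SSZ, SZ)))))
  →6  S(S(S(add(add(SSZ, SZ), mul(add(SZ, Z), add(SSZ, SZ))))))
  →7  S(S(S(add(S(add(SZ, SZ)), mul(add(SZ, Z), add(SSZ, SZ))))))
  →8  S(S(S(S(add(add(SZ, SZ), mul(add(SZ, Z), add(SSZ, SZ)))))))
  →9  S(S(S(S(add(S(add(Z, SZ)), mul(add(SZ, Z), add(SSZ, SZ)))))))
  →10  S(S(S(S(S(add(add(Z, SZ), mul(add(SZ, Z), add(SSZ, SZ))))))))
  →11  S(S(S(S(S(add(SZ, mul(add(SZ, Z), add(SSZ, SZ))))))))
  →12  S(S(S(S(S(S(add(Z, mul(add(SZ, Z), add(SSZ, SZ)))))))))
  →13  S(S(S(S(S(S(mul(add(SZ, Z), add(SSZ, SZ))))))))
  →14  S(S(S(S(S(S(mul(S(add(Z, Z)), add(SSZ, SZ))))))))
  →15  S(S(S(S(S(S(add(add(SSZ, SZ), mul(add(Z, Z), add(SSZ, SZ)))))))))
  →16  S(S(S(S(S(S(add(S(add(SZ, SZ)), mul(add(Z, Z), add(SSZ, SZ)))))))))
  →17  S(S(S(S(S(S(S(add(add(SZ, SZ), mul(add(Z, Z), add(SSZ, SZ))))))))))
  →18  S(S(S(S(S(S(S(add(S(add(Z, SZ)), mul(add(Z, Z), add(SSZ, SZ))))))))))
  →19  S(S(S(S(S(S(S(S(add(add(Z, SZ), mul(add(Z, Z), add(SSZ, SZ)))))))))))
  →20  S(S(S(S(S(S(S(S(add(SZ, mul(add(Z, Z), add(SSZ, SZ)))))))))))
  →21  S(S(S(S(S(S(S(S(S(add(Z, mul(add(Z, Z), add(SSZ, SZ))))))))))))
  →22  S(S(S(S(S(S(S(S(S(mul(add(Z, Z), add(SSZ, SZ)))))))))))
  →23  S(S(S(S(S(S(S(S(S(mul(Z, add(SSZ, SZ)))))))))))
  →24  S^9(Z)

Answer: normal form = S^9(Z)  (in 24 steps)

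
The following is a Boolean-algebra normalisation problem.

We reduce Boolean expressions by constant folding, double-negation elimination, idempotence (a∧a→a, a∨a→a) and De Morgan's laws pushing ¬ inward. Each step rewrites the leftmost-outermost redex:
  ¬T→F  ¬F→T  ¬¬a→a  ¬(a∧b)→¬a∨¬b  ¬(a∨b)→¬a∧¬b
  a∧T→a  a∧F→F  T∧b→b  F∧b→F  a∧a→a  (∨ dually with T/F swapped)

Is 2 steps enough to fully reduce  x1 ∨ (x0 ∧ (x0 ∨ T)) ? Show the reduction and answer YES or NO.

  start: x1 ∨ (x0 ∧ (x0 ∨ T))
  [1] x1 ∨ (x0 ∧ T)
  [2] x1 ∨ x0

Answer: YES — reaches normal form x1 ∨ x0 in 2 ≤ 2 steps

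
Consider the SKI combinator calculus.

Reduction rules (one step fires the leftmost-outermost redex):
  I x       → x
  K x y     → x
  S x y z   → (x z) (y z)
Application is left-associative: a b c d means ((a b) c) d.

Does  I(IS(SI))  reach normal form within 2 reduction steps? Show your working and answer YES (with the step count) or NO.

  start: I(IS(SI))
  →1  IS(SI)
  →2  S(SI)

Answer: YES — reaches normal form S(SI) in 2 ≤ 2 steps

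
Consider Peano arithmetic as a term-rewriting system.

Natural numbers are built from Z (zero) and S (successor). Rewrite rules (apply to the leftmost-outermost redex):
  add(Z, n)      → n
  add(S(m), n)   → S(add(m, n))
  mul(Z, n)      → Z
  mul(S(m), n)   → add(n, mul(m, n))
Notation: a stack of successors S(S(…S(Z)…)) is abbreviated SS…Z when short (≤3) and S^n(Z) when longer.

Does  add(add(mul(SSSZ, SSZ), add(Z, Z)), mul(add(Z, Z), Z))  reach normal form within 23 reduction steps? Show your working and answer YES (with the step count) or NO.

Answer: NO — after 23 steps the term is S(S(S(S(S(S(add(add(add(Z, mul(Z, SSZ)), add(Z, Z)), mul(add(Z, Z), Z)))))))), not yet normal

Reduction:
  start: add(add(mul(SSSZ, SSZ), add(Z, Z)), mul(add(Z, Z), Z))
  →1  add(add(add(SSZ, mul(SSZ, SSZ)), add(Z, Z)), mul(add(Z, Z), Z))
  →2  add(add(S(add(SZ, mul(SSZ, SSZ))), add(Z, Z)), mul(add(Z, Z), Z))
  →3  add(S(add(add(SZ, mul(SSZ, SSZ)), add(Z, Z))), mul(add(Z, Z), Z))
  →4  S(add(add(add(SZ, mul(SSZ, SSZ)), add(Z, Z)), mul(add(Z, Z), Z)))
  →5  S(add(add(S(add(Z, mul(SSZ, SSZ))), add(Z, Z)), mul(add(Z, Z), Z)))
  →6  S(add(S(add(add(Z, mul(SSZ, SSZ)), add(Z, Z))), mul(add(Z, Z), Z)))
  →7  S(S(add(add(add(Z, mul(SSZ, SSZ)), add(Z, Z)), mul(add(Z, Z), Z))))
  →8  S(S(add(add(mul(SSZ, SSZ), add(Z, Z)), mul(add(Z, Z), Z))))
  →9  S(S(add(add(add(SSZ, mul(SZ, SSZ)), add(Z, Z)), mul(add(Z, Z), Z))))
  →10  S(S(add(add(S(add(SZ, mul(SZ, SSZ))), add(Z, Z)), mul(add(Z, Z), Z))))
  →11  S(S(add(S(add(add(SZ, mul(SZ, SSZ)), add(Z, Z))), mul(add(Z, Z), Z))))
  →12  S(S(S(add(add(add(SZ, mul(SZ, SSZ)), add(Z, Z)), mul(add(Z, Z), Z)))))
  →13  S(S(S(add(add(S(add(Z, mul(SZ, SSZ))), add(Z, Z)), mul(add(Z, Z), Z)))))
  →14  S(S(S(add(S(add(add(Z, mul(SZ, SSZ)), add(Z, Z))), mul(add(Z, Z), Z)))))
  →15  S(S(S(S(add(add(add(Z, mul(SZ, SSZ)), add(Z, Z)), mul(add(Z, Z), Z))))))
  →16  S(S(S(S(add(add(mul(SZ, SSZ), add(Z, Z)), mul(add(Z, Z), Z))))))
  →17  S(S(S(S(add(add(add(SSZ, mul(Z, SSZ)), add(Z, Z)), mul(add(Z, Z), Z))))))
  →18  S(S(S(S(add(add(S(add(SZ, mul(Z, SSZ))), add(Z, Z)), mul(add(Z, Z), Z))))))
  →19  S(S(S(S(add(S(add(add(SZ, mul(Z, SSZ)), add(Z, Z))), mul(add(Z, Z), Z))))))
  →20  S(S(S(S(S(add(add(add(SZ, mul(Z, SSZ)), add(Z, Z)), mul(add(Z, Z), Z)))))))
  →21  S(S(S(S(S(add(add(S(add(Z, mul(Z, SSZ))), add(Z, Z)), mul(add(Z, Z), Z)))))))
  →22  S(S(S(S(S(add(S(add(add(Z, mul(Z, SSZ)), add(Z, Z))), mul(add(Z, Z), Z)))))))
  →23  S(S(S(S(S(S(add(add(add(Z, mul(Z, SSZ)), add(Z, Z)), mul(add(Z, Z), Z))))))))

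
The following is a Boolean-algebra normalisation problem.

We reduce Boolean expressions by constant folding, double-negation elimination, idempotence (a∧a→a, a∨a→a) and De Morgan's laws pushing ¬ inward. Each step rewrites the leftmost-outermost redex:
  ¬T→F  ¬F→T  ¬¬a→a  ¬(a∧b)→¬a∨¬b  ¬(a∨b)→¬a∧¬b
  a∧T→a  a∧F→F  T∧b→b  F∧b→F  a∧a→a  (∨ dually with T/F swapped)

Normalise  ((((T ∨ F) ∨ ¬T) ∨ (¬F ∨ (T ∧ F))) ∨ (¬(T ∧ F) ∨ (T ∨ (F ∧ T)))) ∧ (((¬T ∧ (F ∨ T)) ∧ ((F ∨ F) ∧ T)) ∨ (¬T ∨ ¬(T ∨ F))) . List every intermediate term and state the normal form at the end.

Answer: normal form = F  (in 14 steps)

Working:
  start: ((((T ∨ F) ∨ ¬T) ∨ (¬F ∨ (T ∧ F))) ∨ (¬(T ∧ F) ∨ (T ∨ (F ∧ T)))) ∧ (((¬T ∧ (F ∨ T)) ∧ ((F ∨ F) ∧ T)) ∨ (¬T ∨ ¬(T ∨ F)))
  [1] (((T ∨ ¬T) ∨ (¬F ∨ (T ∧ F))) ∨ (¬(T ∧ F) ∨ (T ∨ (F ∧ T)))) ∧ (((¬T ∧ (F ∨ T)) ∧ ((F ∨ F) ∧ T)) ∨ (¬T ∨ ¬(T ∨ F)))
  [2] ((T ∨ (¬F ∨ (T ∧ F))) ∨ (¬(T ∧ F) ∨ (T ∨ (F ∧ T)))) ∧ (((¬T ∧ (F ∨ T)) ∧ ((F ∨ F) ∧ T)) ∨ (¬T ∨ ¬(T ∨ F)))
  [3] (T ∨ (¬(T ∧ F) ∨ (T ∨ (F ∧ T)))) ∧ (((¬T ∧ (F ∨ T)) ∧ ((F ∨ F) ∧ T)) ∨ (¬T ∨ ¬(T ∨ F)))
  [4] T ∧ (((¬T ∧ (F ∨ T)) ∧ ((F ∨ F) ∧ T)) ∨ (¬T ∨ ¬(T ∨ F)))
  [5] ((¬T ∧ (F ∨ T)) ∧ ((F ∨ F) ∧ T)) ∨ (¬T ∨ ¬(T ∨ F))
  [6] ((F ∧ (F ∨ T)) ∧ ((F ∨ F) ∧ T)) ∨ (¬T ∨ ¬(T ∨ F))
  [7] (F ∧ ((F ∨ F) ∧ T)) ∨ (¬T ∨ ¬(T ∨ F))
  [8] F ∨ (¬T ∨ ¬(T ∨ F))
  [9] ¬T ∨ ¬(T ∨ F)
  [10] F ∨ ¬(T ∨ F)
  [11] ¬(T ∨ F)
  [12] ¬T ∧ ¬F
  [13] F ∧ ¬F
  [14] F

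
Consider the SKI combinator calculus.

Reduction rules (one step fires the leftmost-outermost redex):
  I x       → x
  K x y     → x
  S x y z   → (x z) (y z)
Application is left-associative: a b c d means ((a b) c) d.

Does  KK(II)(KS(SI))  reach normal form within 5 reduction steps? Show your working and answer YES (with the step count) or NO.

Answer: YES — reaches normal form KS in 2 ≤ 5 steps

Working:
  start: KK(II)(KS(SI))
  →1  K(KS(SI))
  →2  KS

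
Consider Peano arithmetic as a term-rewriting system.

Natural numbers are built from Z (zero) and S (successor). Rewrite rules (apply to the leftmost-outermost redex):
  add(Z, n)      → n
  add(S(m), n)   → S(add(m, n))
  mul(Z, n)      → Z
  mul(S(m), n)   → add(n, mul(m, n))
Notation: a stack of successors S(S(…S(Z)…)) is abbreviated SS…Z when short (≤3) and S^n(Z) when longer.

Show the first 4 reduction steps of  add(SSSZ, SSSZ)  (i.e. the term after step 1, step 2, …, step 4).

Answer: after 4 steps: S^6(Z)

Working:
  start: add(SSSZ, SSSZ)
  step 1: S(add(SSZ, SSSZ))
  step 2: S(S(add(SZ, SSSZ)))
  step 3: S(S(S(add(Z, SSSZ))))
  step 4: S^6(Z)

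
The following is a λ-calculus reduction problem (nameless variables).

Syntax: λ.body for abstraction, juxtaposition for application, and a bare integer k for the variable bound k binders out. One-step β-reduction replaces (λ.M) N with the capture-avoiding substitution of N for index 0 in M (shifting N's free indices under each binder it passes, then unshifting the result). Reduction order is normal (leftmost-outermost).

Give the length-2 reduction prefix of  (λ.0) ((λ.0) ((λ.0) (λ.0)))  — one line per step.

Answer: after 2 steps: (λ.0) (λ.0)

Reduction:
  start: (λ.0) ((λ.0) ((λ.0) (λ.0)))
  →1  (λ.0) ((λ.0) (λ.0))
  →2  (λ.0) (λ.0)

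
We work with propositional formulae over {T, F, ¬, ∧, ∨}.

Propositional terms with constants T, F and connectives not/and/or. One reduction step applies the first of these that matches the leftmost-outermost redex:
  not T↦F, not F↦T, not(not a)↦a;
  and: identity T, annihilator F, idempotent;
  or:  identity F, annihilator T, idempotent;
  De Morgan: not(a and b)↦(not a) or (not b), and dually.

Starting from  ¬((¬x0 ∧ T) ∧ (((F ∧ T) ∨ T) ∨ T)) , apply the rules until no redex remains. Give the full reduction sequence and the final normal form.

Answer: normal form = x0  (in 14 steps)

Working:
  start: ¬((¬x0 ∧ T) ∧ (((F ∧ T) ∨ T) ∨ T))
  →1  ¬(¬x0 ∧ T) ∨ ¬(((F ∧ T) ∨ T) ∨ T)
  →2  (¬¬x0 ∨ ¬T) ∨ ¬(((F ∧ T) ∨ T) ∨ T)
  →3  (x0 ∨ ¬T) ∨ ¬(((F ∧ T) ∨ T) ∨ T)
  →4  (x0 ∨ F) ∨ ¬(((F ∧ T) ∨ T) ∨ T)
  →5  x0 ∨ ¬(((F ∧ T) ∨ T) ∨ T)
  →6  x0 ∨ (¬((F ∧ T) ∨ T) ∧ ¬T)
  →7  x0 ∨ ((¬(F ∧ T) ∧ ¬T) ∧ ¬T)
  →8  x0 ∨ (((¬F ∨ ¬T) ∧ ¬T) ∧ ¬T)
  →9  x0 ∨ (((T ∨ ¬T) ∧ ¬T) ∧ ¬T)
  →10  x0 ∨ ((T ∧ ¬T) ∧ ¬T)
  →11  x0 ∨ (¬T ∧ ¬T)
  →12  x0 ∨ ¬T
  →13  x0 ∨ F
  →14  x0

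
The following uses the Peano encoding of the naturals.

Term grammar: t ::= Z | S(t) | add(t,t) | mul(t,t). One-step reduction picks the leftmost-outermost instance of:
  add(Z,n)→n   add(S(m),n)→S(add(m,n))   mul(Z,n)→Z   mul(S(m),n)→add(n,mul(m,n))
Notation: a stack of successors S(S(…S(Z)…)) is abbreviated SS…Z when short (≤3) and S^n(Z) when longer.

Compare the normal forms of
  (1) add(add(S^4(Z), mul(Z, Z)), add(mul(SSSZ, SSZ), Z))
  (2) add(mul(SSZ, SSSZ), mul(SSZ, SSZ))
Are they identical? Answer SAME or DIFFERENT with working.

Term A:
  start: add(add(S^4(Z), mul(Z, Z)), add(mul(SSSZ, SSZ), Z))
  →1  add(S(add(SSSZ, mul(Z, Z))), add(mul(SSSZ, SSZ), Z))
  →2  S(add(add(SSSZ, mul(Z, Z)), add(mul(SSSZ, SSZ), Z)))
  →3  S(add(S(add(SSZ, mul(Z, Z))), add(mul(SSSZ, SSZ), Z)))
  →4  S(S(add(add(SSZ, mul(Z, Z)), add(mul(SSSZ, SSZ), Z))))
  →5  S(S(add(S(add(SZ, mul(Z, Z))), add(mul(SSSZ, SSZ), Z))))
  →6  S(S(S(add(add(SZ, mul(Z, Z)), add(mul(SSSZ, SSZ), Z)))))
  →7  S(S(S(add(S(add(Z, mul(Z, Z))), add(mul(SSSZ, SSZ), Z)))))
  →8  S(S(S(S(add(add(Z, mul(Z, Z)), add(mul(SSSZ, SSZ), Z))))))
  →9  S(S(S(S(add(mul(Z, Z), add(mul(SSSZ, SSZ), Z))))))
  →10  S(S(S(S(add(Z, add(mul(SSSZ, SSZ), Z))))))
  →11  S(S(S(S(add(mul(SSSZ, SSZ), Z)))))
  →12  S(S(S(S(add(add(SSZ, mul(SSZ, SSZ)), Z)))))
  →13  S(S(S(S(add(S(add(SZ, mul(SSZ, SSZ))), Z)))))
  →14  S(S(S(S(S(add(add(SZ, mul(SSZ, SSZ)), Z))))))
  →15  S(S(S(S(S(add(S(add(Z, mul(SSZ, SSZ))), Z))))))
  →16  S(S(S(S(S(S(add(add(Z, mul(SSZ, SSZ)), Z)))))))
  →17  S(S(S(S(S(S(add(mul(SSZ, SSZ), Z)))))))
  →18  S(S(S(S(S(S(add(add(SSZ, mul(SZ, SSZ)), Z)))))))
  →19  S(S(S(S(S(S(add(S(add(SZ, mul(SZ, SSZ))), Z)))))))
  →20  S(S(S(S(S(S(S(add(add(SZ, mul(SZ, SSZ)), Z))))))))
  →21  S(S(S(S(S(S(S(add(S(add(Z, mul(SZ, SSZ))), Z))))))))
  →22  S(S(S(S(S(S(S(S(add(add(Z, mul(SZ, SSZ)), Z)))))))))
  →23  S(S(S(S(S(S(S(S(add(mul(SZ, SSZ), Z)))))))))
  →24  S(S(S(S(S(S(S(S(add(add(SSZ, mul(Z, SSZ)), Z)))))))))
  →25  S(S(S(S(S(S(S(S(add(S(add(SZ, mul(Z, SSZ))), Z)))))))))
  →26  S(S(S(S(S(S(S(S(S(add(add(SZ, mul(Z, SSZ)), Z))))))))))
  →27  S(S(S(S(S(S(S(S(S(add(S(add(Z, mul(Z, SSZ))), Z))))))))))
  →28  S(S(S(S(S(S(S(S(S(S(add(add(Z, mul(Z, SSZ)), Z)))))))))))
  →29  S(S(S(S(S(S(S(S(S(S(add(mul(Z, SSZ), Z)))))))))))
  →30  S(S(S(S(S(S(S(S(S(S(add(Z, Z)))))))))))
  →31  S^10(Z)

Term B:
  start: add(mul(SSZ, SSSZ), mul(SSZ, SSZ))
  →1  add(add(SSSZ, mul(SZ, SSSZ)), mul(SSZ, SSZ))
  →2  add(S(add(SSZ, mul(SZ, SSSZ))), mul(SSZ, SSZ))
  →3  S(add(add(SSZ, mul(SZ, SSSZ)), mul(SSZ, SSZ)))
  →4  S(add(S(add(SZ, mul(SZ, SSSZ))), mul(SSZ, SSZ)))
  →5  S(S(add(add(SZ, mul(SZ, SSSZ)), mul(SSZ, SSZ))))
  →6  S(S(add(S(add(Z, mul(SZ, SSSZ))), mul(SSZ, SSZ))))
  →7  S(S(S(add(add(Z, mul(SZ, SSSZ)), mul(SSZ, SSZ)))))
  →8  S(S(S(add(mul(SZ, SSSZ), mul(SSZ, SSZ)))))
  →9  S(S(S(add(add(SSSZ, mul(Z, SSSZ)), mul(SSZ, SSZ)))))
  →10  S(S(S(add(S(add(SSZ, mul(Z, SSSZ))), mul(SSZ, SSZ)))))
  →11  S(S(S(S(add(add(SSZ, mul(Z, SSSZ)), mul(SSZ, SSZ))))))
  →12  S(S(S(S(add(S(add(SZ, mul(Z, SSSZ))), mul(SSZ, SSZ))))))
  →13  S(S(S(S(S(add(add(SZ, mul(Z, SSSZ)), mul(SSZ, SSZ)))))))
  →14  S(S(S(S(S(add(S(add(Z, mul(Z, SSSZ))), mul(SSZ, SSZ)))))))
  →15  S(S(S(S(S(S(add(add(Z, mul(Z, SSSZ)), mul(SSZ, SSZ))))))))
  →16  S(S(S(S(S(S(add(mul(Z, SSSZ), mul(SSZ, SSZ))))))))
  →17  S(S(S(S(S(S(add(Z, mul(SSZ, SSZ))))))))
  →18  S(S(S(S(S(S(mul(SSZ, SSZ)))))))
  →19  S(S(S(S(S(S(add(SSZ, mul(SZ, SSZ))))))))
  →20  S(S(S(S(S(S(S(add(SZ, mul(SZ, SSZ)))))))))
  →21  S(S(S(S(S(S(S(S(add(Z, mul(SZ, SSZ))))))))))
  →22  S(S(S(S(S(S(S(S(mul(SZ, SSZ)))))))))
  →23  S(S(S(S(S(S(S(S(add(SSZ, mul(Z, SSZ))))))))))
  →24  S(S(S(S(S(S(S(S(S(add(SZ, mul(Z, SSZ)))))))))))
  →25  S(S(S(S(S(S(S(S(S(S(add(Z, mul(Z, SSZ))))))))))))
  →26  S(S(S(S(S(S(S(S(S(S(mul(Z, SSZ)))))))))))
  →27  S^10(Z)

Answer: SAME — A ⇓ S^10(Z), B ⇓ S^10(Z)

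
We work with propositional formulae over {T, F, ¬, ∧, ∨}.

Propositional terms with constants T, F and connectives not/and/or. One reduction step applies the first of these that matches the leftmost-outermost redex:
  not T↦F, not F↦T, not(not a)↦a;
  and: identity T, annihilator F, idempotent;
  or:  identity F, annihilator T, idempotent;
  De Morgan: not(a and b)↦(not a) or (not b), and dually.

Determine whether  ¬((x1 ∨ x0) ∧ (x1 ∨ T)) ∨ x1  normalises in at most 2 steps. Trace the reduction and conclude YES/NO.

  start: ¬((x1 ∨ x0) ∧ (x1 ∨ T)) ∨ x1
  step 1: (¬(x1 ∨ x0) ∨ ¬(x1 ∨ T)) ∨ x1
  step 2: ((¬x1 ∧ ¬x0) ∨ ¬(x1 ∨ T)) ∨ x1

Answer: NO — after 2 steps the term is ((¬x1 ∧ ¬x0) ∨ ¬(x1 ∨ T)) ∨ x1, not yet normal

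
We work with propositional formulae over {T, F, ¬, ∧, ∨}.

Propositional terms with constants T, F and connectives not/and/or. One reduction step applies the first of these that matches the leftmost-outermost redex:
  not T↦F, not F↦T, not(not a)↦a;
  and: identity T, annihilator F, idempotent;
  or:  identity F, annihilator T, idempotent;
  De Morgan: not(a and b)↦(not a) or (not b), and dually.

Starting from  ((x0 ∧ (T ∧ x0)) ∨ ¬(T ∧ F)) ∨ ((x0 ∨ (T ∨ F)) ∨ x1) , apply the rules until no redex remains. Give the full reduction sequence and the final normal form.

Answer: normal form = T  (in 8 steps)

Reduction:
  start: ((x0 ∧ (T ∧ x0)) ∨ ¬(T ∧ F)) ∨ ((x0 ∨ (T ∨ F)) ∨ x1)
  →1  ((x0 ∧ x0) ∨ ¬(T ∧ F)) ∨ ((x0 ∨ (T ∨ F)) ∨ x1)
  →2  (x0 ∨ ¬(T ∧ F)) ∨ ((x0 ∨ (T ∨ F)) ∨ x1)
  →3  (x0 ∨ (¬T ∨ ¬F)) ∨ ((x0 ∨ (T ∨ F)) ∨ x1)
  →4  (x0 ∨ (F ∨ ¬F)) ∨ ((x0 ∨ (T ∨ F)) ∨ x1)
  →5  (x0 ∨ ¬F) ∨ ((x0 ∨ (T ∨ F)) ∨ x1)
  →6  (x0 ∨ T) ∨ ((x0 ∨ (T ∨ F)) ∨ x1)
  →7  T ∨ ((x0 ∨ (T ∨ F)) ∨ x1)
  →8  T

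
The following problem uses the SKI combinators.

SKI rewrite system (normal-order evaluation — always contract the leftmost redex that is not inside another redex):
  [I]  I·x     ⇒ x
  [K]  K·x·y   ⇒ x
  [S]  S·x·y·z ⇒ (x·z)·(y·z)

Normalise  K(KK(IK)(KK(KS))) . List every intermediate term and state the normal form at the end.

Answer: normal form = K(KK)  (in 2 steps)

Working:
  start: K(KK(IK)(KK(KS)))
  [1] K(K(KK(KS)))
  [2] K(KK)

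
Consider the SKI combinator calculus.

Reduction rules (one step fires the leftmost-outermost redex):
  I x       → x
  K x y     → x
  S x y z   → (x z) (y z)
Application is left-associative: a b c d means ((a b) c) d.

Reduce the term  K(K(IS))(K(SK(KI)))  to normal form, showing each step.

  start: K(K(IS))(K(SK(KI)))
  [1] K(IS)
  [2] KS

Answer: normal form = KS  (in 2 steps)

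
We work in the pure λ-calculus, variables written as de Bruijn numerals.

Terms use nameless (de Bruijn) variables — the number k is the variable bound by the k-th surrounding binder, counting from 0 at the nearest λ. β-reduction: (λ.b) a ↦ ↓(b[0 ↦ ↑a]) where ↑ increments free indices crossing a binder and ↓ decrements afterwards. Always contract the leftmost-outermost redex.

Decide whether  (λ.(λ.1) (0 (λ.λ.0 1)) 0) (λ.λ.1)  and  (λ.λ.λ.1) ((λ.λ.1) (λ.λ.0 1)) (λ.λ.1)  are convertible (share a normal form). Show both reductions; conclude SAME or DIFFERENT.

Answer: SAME — A ⇓ λ.λ.λ.1, B ⇓ λ.λ.λ.1

Derivation:
Term A:
  start: (λ.(λ.1) (0 (λ.λ.0 1)) 0) (λ.λ.1)
  →1  (λ.λ.λ.1) ((λ.λ.1) (λ.λ.0 1)) (λ.λ.1)
  →2  (λ.λ.1) (λ.λ.1)
  →3  λ.λ.λ.1

Term B:
  start: (λ.λ.λ.1) ((λ.λ.1) (λ.λ.0 1)) (λ.λ.1)
  →1  (λ.λ.1) (λ.λ.1)
  →2  λ.λ.λ.1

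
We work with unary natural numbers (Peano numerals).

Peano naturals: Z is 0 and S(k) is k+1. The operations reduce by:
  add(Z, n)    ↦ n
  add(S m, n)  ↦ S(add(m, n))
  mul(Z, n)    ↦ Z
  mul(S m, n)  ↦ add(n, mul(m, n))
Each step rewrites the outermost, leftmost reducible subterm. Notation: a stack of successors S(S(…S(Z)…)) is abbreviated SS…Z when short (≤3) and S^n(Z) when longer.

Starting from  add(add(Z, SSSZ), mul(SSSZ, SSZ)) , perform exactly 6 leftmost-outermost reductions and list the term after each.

Answer: after 6 steps: S(S(S(add(SSZ, mul(SSZ, SSZ)))))

Reduction:
  start: add(add(Z, SSSZ), mul(SSSZ, SSZ))
  step 1: add(SSSZ, mul(SSSZ, SSZ))
  step 2: S(add(SSZ, mul(SSSZ, SSZ)))
  step 3: S(S(add(SZ, mul(SSSZ, SSZ))))
  step 4: S(S(S(add(Z, mul(SSSZ, SSZ)))))
  step 5: S(S(S(mul(SSSZ, SSZ))))
  step 6: S(S(S(add(SSZ, mul(SSZ, SSZ)))))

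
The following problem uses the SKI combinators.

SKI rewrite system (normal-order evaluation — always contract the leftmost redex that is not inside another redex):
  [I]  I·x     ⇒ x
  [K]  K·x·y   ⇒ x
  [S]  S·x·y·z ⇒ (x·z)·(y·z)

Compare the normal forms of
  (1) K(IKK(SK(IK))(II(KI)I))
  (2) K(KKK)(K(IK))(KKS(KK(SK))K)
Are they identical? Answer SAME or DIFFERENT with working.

Term A:
  start: K(IKK(SK(IK))(II(KI)I))
  [1] K(KK(SK(IK))(II(KI)I))
  [2] K(K(II(KI)I))
  [3] K(K(I(KI)I))
  [4] K(K(KII))
  [5] K(KI)

Term B:
  start: K(KKK)(K(IK))(KKS(KK(SK))K)
  [1] KKK(KKS(KK(SK))K)
  [2] K(KKS(KK(SK))K)
  [3] K(K(KK(SK))K)
  [4] K(KK(SK))
  [5] KK

Answer: DIFFERENT — A ⇓ K(KI), B ⇓ KK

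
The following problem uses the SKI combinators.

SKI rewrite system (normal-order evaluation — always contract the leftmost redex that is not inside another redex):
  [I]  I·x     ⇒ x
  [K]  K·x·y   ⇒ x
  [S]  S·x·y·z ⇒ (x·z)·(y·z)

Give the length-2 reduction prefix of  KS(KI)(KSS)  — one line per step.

  start: KS(KI)(KSS)
  step 1: S(KSS)
  step 2: SS

Answer: after 2 steps: SS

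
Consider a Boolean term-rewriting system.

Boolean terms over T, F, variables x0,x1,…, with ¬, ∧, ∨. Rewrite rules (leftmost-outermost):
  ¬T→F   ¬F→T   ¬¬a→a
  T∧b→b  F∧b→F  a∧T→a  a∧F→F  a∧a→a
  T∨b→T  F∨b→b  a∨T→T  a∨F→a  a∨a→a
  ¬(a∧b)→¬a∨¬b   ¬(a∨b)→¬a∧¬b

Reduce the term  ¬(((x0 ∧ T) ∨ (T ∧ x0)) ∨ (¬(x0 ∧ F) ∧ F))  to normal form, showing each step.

  start: ¬(((x0 ∧ T) ∨ (T ∧ x0)) ∨ (¬(x0 ∧ F) ∧ F))
  [1] ¬((x0 ∧ T) ∨ (T ∧ x0)) ∧ ¬(¬(x0 ∧ F) ∧ F)
  [2] (¬(x0 ∧ T) ∧ ¬(T ∧ x0)) ∧ ¬(¬(x0 ∧ F) ∧ F)
  [3] ((¬x0 ∨ ¬T) ∧ ¬(T ∧ x0)) ∧ ¬(¬(x0 ∧ F) ∧ F)
  [4] ((¬x0 ∨ F) ∧ ¬(T ∧ x0)) ∧ ¬(¬(x0 ∧ F) ∧ F)
  [5] (¬x0 ∧ ¬(T ∧ x0)) ∧ ¬(¬(x0 ∧ F) ∧ F)
  [6] (¬x0 ∧ (¬T ∨ ¬x0)) ∧ ¬(¬(x0 ∧ F) ∧ F)
  [7] (¬x0 ∧ (F ∨ ¬x0)) ∧ ¬(¬(x0 ∧ F) ∧ F)
  [8] (¬x0 ∧ ¬x0) ∧ ¬(¬(x0 ∧ F) ∧ F)
  [9] ¬x0 ∧ ¬(¬(x0 ∧ F) ∧ F)
  [10] ¬x0 ∧ (¬¬(x0 ∧ F) ∨ ¬F)
  [11] ¬x0 ∧ ((x0 ∧ F) ∨ ¬F)
  [12] ¬x0 ∧ (F ∨ ¬F)
  [13] ¬x0 ∧ ¬F
  [14] ¬x0 ∧ T
  [15] ¬x0

Answer: normal form = ¬x0  (in 15 steps)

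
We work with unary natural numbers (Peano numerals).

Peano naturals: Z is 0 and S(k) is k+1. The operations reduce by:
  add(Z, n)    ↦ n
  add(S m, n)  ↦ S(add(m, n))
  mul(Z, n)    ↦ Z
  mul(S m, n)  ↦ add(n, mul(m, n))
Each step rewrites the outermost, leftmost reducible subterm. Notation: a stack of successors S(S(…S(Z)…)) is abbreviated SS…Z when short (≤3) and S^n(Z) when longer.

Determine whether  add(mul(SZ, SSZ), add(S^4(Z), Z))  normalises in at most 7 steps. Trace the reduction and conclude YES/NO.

  start: add(mul(SZ, SSZ), add(S^4(Z), Z))
  [1] add(add(SSZ, mul(Z, SSZ)), add(S^4(Z), Z))
  [2] add(S(add(SZ, mul(Z, SSZ))), add(S^4(Z), Z))
  [3] S(add(add(SZ, mul(Z, SSZ)), add(S^4(Z), Z)))
  [4] S(add(S(add(Z, mul(Z, SSZ))), add(S^4(Z), Z)))
  [5] S(S(add(add(Z, mul(Z, SSZ)), add(S^4(Z), Z))))
  [6] S(S(add(mul(Z, SSZ), add(S^4(Z), Z))))
  [7] S(S(add(Z, add(S^4(Z), Z))))

Answer: NO — after 7 steps the term is S(S(add(Z, add(S^4(Z), Z)))), not yet normal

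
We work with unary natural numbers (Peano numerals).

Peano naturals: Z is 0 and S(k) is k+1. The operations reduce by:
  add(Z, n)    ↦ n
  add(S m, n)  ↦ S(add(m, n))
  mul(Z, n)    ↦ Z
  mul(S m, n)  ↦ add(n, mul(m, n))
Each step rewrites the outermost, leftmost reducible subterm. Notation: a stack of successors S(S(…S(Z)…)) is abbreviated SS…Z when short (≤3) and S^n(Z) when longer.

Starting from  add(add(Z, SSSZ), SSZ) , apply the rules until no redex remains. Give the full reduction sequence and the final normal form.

  start: add(add(Z, SSSZ), SSZ)
  [1] add(SSSZ, SSZ)
  [2] S(add(SSZ, SSZ))
  [3] S(S(add(SZ, SSZ)))
  [4] S(S(S(add(Z, SSZ))))
  [5] S^5(Z)

Answer: normal form = S^5(Z)  (in 5 steps)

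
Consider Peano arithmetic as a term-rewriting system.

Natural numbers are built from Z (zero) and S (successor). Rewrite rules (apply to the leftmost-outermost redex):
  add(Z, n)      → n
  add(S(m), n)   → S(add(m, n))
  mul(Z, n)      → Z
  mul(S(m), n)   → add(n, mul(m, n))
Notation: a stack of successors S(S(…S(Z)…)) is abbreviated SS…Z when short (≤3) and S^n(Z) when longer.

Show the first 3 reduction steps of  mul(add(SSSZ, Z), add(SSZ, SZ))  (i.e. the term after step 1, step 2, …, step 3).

Answer: after 3 steps: add(S(add(SZ, SZ)), mul(add(SSZ, Z), add(SSZ, SZ)))

Reduction:
  start: mul(add(SSSZ, Z), add(SSZ, SZ))
  step 1: mul(S(add(SSZ, Z)), add(SSZ, SZ))
  step 2: add(add(SSZ, SZ), mul(add(SSZ, Z), add(SSZ, SZ)))
  step 3: add(S(add(SZ, SZ)), mul(add(SSZ, Z), add(SSZ, SZ)))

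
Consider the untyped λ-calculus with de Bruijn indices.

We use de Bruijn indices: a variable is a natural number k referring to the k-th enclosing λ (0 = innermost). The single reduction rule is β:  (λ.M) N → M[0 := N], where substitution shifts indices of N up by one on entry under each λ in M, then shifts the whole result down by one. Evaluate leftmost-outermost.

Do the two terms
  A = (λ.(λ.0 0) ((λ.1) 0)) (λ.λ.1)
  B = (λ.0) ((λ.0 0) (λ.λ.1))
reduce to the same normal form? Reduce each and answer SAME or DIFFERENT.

Answer: SAME — A ⇓ λ.λ.λ.1, B ⇓ λ.λ.λ.1

Derivation:
Term A:
  start: (λ.(λ.0 0) ((λ.1) 0)) (λ.λ.1)
  →1  (λ.0 0) ((λ.λ.λ.1) (λ.λ.1))
  →2  (λ.λ.λ.1) (λ.λ.1) ((λ.λ.λ.1) (λ.λ.1))
  →3  (λ.λ.1) ((λ.λ.λ.1) (λ.λ.1))
  →4  λ.(λ.λ.λ.1) (λ.λ.1)
  →5  λ.λ.λ.1

Term B:
  start: (λ.0) ((λ.0 0) (λ.λ.1))
  →1  (λ.0 0) (λ.λ.1)
  →2  (λ.λ.1) (λ.λ.1)
  →3  λ.λ.λ.1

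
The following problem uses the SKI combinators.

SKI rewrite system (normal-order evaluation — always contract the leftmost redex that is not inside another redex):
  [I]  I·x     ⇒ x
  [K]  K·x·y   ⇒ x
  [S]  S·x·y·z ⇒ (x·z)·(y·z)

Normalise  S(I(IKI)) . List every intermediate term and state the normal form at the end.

  start: S(I(IKI))
  step 1: S(IKI)
  step 2: S(KI)

Answer: normal form = S(KI)  (in 2 steps)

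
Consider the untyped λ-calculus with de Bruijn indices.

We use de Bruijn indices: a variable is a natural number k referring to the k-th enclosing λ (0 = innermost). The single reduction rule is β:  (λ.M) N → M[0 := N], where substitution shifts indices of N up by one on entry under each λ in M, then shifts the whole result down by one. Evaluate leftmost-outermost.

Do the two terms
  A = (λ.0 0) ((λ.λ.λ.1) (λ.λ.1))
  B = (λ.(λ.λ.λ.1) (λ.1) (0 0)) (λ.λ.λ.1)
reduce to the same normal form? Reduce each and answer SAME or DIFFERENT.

Answer: SAME — A ⇓ λ.λ.λ.1, B ⇓ λ.λ.λ.1

Working:
Term A:
  start: (λ.0 0) ((λ.λ.λ.1) (λ.λ.1))
  step 1: (λ.λ.λ.1) (λ.λ.1) ((λ.λ.λ.1) (λ.λ.1))
  step 2: (λ.λ.1) ((λ.λ.λ.1) (λ.λ.1))
  step 3: λ.(λ.λ.λ.1) (λ.λ.1)
  step 4: λ.λ.λ.1

Term B:
  start: (λ.(λ.λ.λ.1) (λ.1) (0 0)) (λ.λ.λ.1)
  step 1: (λ.λ.λ.1) (λ.λ.λ.λ.1) ((λ.λ.λ.1) (λ.λ.λ.1))
  step 2: (λ.λ.1) ((λ.λ.λ.1) (λ.λ.λ.1))
  step 3: λ.(λ.λ.λ.1) (λ.λ.λ.1)
  step 4: λ.λ.λ.1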